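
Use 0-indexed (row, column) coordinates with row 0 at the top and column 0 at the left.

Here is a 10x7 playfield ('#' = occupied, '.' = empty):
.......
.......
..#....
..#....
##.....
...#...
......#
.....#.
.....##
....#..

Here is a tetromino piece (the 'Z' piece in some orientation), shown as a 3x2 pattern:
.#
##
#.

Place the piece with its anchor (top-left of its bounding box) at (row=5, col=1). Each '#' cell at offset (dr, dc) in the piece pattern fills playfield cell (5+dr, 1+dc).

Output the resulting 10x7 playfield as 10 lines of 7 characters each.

Answer: .......
.......
..#....
..#....
##.....
..##...
.##...#
.#...#.
.....##
....#..

Derivation:
Fill (5+0,1+1) = (5,2)
Fill (5+1,1+0) = (6,1)
Fill (5+1,1+1) = (6,2)
Fill (5+2,1+0) = (7,1)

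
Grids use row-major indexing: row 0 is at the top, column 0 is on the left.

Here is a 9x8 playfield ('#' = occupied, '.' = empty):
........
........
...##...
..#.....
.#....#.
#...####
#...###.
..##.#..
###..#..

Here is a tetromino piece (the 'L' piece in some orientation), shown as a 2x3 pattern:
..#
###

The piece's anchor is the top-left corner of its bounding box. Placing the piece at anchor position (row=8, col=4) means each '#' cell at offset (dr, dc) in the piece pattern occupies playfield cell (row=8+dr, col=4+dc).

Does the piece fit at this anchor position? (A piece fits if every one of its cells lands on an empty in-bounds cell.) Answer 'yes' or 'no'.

Answer: no

Derivation:
Check each piece cell at anchor (8, 4):
  offset (0,2) -> (8,6): empty -> OK
  offset (1,0) -> (9,4): out of bounds -> FAIL
  offset (1,1) -> (9,5): out of bounds -> FAIL
  offset (1,2) -> (9,6): out of bounds -> FAIL
All cells valid: no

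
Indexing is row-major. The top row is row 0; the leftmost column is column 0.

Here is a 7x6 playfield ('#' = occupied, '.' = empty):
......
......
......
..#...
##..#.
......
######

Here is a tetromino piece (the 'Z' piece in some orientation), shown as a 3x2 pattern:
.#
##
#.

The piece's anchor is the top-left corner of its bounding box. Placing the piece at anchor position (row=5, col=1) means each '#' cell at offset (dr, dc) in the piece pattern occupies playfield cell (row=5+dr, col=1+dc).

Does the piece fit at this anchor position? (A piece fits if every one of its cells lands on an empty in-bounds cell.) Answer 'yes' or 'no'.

Check each piece cell at anchor (5, 1):
  offset (0,1) -> (5,2): empty -> OK
  offset (1,0) -> (6,1): occupied ('#') -> FAIL
  offset (1,1) -> (6,2): occupied ('#') -> FAIL
  offset (2,0) -> (7,1): out of bounds -> FAIL
All cells valid: no

Answer: no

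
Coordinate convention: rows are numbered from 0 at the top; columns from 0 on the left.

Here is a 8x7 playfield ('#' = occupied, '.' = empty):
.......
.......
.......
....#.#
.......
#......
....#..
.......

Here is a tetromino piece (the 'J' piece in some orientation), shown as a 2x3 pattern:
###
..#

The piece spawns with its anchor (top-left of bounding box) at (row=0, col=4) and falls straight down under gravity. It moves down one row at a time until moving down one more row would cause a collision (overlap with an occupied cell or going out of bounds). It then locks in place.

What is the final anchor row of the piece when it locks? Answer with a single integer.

Answer: 1

Derivation:
Spawn at (row=0, col=4). Try each row:
  row 0: fits
  row 1: fits
  row 2: blocked -> lock at row 1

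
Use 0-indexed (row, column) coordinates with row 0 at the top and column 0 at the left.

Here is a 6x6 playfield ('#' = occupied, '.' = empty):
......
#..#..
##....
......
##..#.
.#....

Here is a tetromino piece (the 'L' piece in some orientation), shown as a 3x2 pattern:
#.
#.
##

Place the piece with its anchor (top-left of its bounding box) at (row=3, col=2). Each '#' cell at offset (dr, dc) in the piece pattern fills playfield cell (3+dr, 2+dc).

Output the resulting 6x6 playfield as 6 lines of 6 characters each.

Fill (3+0,2+0) = (3,2)
Fill (3+1,2+0) = (4,2)
Fill (3+2,2+0) = (5,2)
Fill (3+2,2+1) = (5,3)

Answer: ......
#..#..
##....
..#...
###.#.
.###..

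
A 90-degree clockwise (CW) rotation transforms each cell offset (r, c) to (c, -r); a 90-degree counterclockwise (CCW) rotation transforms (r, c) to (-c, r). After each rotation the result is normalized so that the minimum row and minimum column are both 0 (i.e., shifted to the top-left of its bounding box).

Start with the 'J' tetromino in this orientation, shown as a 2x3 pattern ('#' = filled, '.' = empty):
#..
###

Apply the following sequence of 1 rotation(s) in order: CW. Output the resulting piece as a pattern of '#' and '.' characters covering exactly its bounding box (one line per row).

Start:
#..
###
After rotation 1 (CW):
##
#.
#.

Answer: ##
#.
#.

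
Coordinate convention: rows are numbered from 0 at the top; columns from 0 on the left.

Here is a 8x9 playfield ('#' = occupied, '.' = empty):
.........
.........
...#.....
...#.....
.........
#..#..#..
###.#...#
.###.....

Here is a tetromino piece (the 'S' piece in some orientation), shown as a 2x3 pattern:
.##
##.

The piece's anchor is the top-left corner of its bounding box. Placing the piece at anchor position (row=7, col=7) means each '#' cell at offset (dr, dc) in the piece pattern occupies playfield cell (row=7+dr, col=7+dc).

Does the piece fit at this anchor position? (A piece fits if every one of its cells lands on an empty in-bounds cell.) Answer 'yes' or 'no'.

Answer: no

Derivation:
Check each piece cell at anchor (7, 7):
  offset (0,1) -> (7,8): empty -> OK
  offset (0,2) -> (7,9): out of bounds -> FAIL
  offset (1,0) -> (8,7): out of bounds -> FAIL
  offset (1,1) -> (8,8): out of bounds -> FAIL
All cells valid: no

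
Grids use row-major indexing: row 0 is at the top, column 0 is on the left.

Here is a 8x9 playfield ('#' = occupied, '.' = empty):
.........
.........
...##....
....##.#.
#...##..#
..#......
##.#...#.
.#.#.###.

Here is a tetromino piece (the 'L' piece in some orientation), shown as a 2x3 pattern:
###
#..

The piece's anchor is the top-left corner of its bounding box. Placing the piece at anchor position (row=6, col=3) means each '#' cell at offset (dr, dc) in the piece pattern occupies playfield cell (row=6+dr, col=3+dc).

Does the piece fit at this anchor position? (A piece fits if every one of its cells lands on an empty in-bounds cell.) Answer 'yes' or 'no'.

Check each piece cell at anchor (6, 3):
  offset (0,0) -> (6,3): occupied ('#') -> FAIL
  offset (0,1) -> (6,4): empty -> OK
  offset (0,2) -> (6,5): empty -> OK
  offset (1,0) -> (7,3): occupied ('#') -> FAIL
All cells valid: no

Answer: no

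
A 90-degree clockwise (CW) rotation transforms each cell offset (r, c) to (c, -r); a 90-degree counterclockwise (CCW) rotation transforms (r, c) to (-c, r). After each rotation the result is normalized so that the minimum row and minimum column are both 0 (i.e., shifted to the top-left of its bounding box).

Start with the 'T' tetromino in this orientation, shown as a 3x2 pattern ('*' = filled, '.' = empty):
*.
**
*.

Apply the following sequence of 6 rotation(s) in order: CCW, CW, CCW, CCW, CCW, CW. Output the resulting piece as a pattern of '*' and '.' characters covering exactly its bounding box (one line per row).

Start:
*.
**
*.
After rotation 1 (CCW):
.*.
***
After rotation 2 (CW):
*.
**
*.
After rotation 3 (CCW):
.*.
***
After rotation 4 (CCW):
.*
**
.*
After rotation 5 (CCW):
***
.*.
After rotation 6 (CW):
.*
**
.*

Answer: .*
**
.*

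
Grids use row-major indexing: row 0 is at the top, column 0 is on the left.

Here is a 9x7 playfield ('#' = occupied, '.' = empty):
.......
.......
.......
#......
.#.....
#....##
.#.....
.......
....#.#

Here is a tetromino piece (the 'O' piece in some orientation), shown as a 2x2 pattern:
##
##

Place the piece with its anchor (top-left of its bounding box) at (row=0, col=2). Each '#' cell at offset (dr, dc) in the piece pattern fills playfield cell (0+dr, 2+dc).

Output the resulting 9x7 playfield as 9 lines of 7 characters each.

Answer: ..##...
..##...
.......
#......
.#.....
#....##
.#.....
.......
....#.#

Derivation:
Fill (0+0,2+0) = (0,2)
Fill (0+0,2+1) = (0,3)
Fill (0+1,2+0) = (1,2)
Fill (0+1,2+1) = (1,3)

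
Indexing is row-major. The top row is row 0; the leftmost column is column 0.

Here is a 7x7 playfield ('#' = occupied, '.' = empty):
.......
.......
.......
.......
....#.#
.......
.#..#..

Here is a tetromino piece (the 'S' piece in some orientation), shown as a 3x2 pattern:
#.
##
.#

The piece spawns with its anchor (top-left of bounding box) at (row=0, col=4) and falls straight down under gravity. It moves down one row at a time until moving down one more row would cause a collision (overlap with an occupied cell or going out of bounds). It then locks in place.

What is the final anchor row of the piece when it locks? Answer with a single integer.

Answer: 2

Derivation:
Spawn at (row=0, col=4). Try each row:
  row 0: fits
  row 1: fits
  row 2: fits
  row 3: blocked -> lock at row 2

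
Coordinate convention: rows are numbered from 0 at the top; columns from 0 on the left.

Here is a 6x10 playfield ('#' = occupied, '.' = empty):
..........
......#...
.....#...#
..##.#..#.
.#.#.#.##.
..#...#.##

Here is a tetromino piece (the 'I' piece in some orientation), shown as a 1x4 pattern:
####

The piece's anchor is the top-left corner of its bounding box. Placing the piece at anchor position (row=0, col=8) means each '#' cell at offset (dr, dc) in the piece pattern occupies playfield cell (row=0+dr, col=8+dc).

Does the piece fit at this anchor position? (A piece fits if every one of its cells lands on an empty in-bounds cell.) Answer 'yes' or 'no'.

Check each piece cell at anchor (0, 8):
  offset (0,0) -> (0,8): empty -> OK
  offset (0,1) -> (0,9): empty -> OK
  offset (0,2) -> (0,10): out of bounds -> FAIL
  offset (0,3) -> (0,11): out of bounds -> FAIL
All cells valid: no

Answer: no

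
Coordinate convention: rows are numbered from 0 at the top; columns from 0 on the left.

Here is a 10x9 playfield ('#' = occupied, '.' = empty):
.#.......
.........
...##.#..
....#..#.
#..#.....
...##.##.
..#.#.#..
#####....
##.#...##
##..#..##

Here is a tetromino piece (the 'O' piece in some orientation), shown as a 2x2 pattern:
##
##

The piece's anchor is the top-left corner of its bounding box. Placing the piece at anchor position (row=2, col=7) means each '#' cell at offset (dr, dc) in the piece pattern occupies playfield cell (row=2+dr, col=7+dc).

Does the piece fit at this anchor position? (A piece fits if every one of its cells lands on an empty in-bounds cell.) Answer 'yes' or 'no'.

Answer: no

Derivation:
Check each piece cell at anchor (2, 7):
  offset (0,0) -> (2,7): empty -> OK
  offset (0,1) -> (2,8): empty -> OK
  offset (1,0) -> (3,7): occupied ('#') -> FAIL
  offset (1,1) -> (3,8): empty -> OK
All cells valid: no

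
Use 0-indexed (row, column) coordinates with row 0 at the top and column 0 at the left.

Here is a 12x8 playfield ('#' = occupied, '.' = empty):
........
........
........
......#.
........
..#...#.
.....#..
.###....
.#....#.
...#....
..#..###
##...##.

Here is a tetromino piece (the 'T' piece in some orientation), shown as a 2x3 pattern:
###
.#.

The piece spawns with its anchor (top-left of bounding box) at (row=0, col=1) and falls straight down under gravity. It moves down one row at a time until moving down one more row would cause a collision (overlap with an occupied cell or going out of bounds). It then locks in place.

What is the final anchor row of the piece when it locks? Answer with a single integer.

Spawn at (row=0, col=1). Try each row:
  row 0: fits
  row 1: fits
  row 2: fits
  row 3: fits
  row 4: blocked -> lock at row 3

Answer: 3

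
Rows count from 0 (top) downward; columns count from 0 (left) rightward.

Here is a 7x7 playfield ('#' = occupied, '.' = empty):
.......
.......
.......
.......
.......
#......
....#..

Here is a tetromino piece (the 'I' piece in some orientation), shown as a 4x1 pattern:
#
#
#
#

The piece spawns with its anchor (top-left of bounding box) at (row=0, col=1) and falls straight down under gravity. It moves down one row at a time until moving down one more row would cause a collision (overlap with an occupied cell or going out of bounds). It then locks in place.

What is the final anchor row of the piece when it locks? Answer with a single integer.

Answer: 3

Derivation:
Spawn at (row=0, col=1). Try each row:
  row 0: fits
  row 1: fits
  row 2: fits
  row 3: fits
  row 4: blocked -> lock at row 3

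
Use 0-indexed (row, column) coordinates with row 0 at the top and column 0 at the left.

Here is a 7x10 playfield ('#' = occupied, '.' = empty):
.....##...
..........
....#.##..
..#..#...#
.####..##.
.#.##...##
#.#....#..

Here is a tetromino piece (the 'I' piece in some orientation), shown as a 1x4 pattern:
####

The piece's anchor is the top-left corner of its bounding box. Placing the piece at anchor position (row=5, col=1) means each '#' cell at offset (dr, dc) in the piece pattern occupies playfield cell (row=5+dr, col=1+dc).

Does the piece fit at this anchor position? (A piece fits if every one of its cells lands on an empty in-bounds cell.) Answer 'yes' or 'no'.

Check each piece cell at anchor (5, 1):
  offset (0,0) -> (5,1): occupied ('#') -> FAIL
  offset (0,1) -> (5,2): empty -> OK
  offset (0,2) -> (5,3): occupied ('#') -> FAIL
  offset (0,3) -> (5,4): occupied ('#') -> FAIL
All cells valid: no

Answer: no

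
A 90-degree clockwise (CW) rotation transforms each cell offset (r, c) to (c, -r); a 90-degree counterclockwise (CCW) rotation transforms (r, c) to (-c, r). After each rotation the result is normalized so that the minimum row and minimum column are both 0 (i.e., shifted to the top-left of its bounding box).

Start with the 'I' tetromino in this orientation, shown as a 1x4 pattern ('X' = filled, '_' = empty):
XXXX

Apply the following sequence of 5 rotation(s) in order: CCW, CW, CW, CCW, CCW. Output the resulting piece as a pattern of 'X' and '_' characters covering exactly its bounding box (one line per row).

Start:
XXXX
After rotation 1 (CCW):
X
X
X
X
After rotation 2 (CW):
XXXX
After rotation 3 (CW):
X
X
X
X
After rotation 4 (CCW):
XXXX
After rotation 5 (CCW):
X
X
X
X

Answer: X
X
X
X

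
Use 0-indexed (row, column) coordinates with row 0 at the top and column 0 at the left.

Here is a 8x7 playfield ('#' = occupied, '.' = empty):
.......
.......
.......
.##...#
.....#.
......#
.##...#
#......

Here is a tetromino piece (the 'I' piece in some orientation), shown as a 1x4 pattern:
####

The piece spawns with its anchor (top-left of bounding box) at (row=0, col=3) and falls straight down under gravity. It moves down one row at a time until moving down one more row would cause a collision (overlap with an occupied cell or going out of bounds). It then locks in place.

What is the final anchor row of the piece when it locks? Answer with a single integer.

Answer: 2

Derivation:
Spawn at (row=0, col=3). Try each row:
  row 0: fits
  row 1: fits
  row 2: fits
  row 3: blocked -> lock at row 2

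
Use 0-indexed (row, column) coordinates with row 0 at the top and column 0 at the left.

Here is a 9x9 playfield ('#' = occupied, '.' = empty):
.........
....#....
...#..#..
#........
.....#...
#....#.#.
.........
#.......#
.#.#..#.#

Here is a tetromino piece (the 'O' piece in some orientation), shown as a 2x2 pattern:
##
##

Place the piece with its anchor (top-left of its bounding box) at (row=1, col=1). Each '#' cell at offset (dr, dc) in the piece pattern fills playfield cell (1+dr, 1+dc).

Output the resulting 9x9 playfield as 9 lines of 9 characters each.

Answer: .........
.##.#....
.###..#..
#........
.....#...
#....#.#.
.........
#.......#
.#.#..#.#

Derivation:
Fill (1+0,1+0) = (1,1)
Fill (1+0,1+1) = (1,2)
Fill (1+1,1+0) = (2,1)
Fill (1+1,1+1) = (2,2)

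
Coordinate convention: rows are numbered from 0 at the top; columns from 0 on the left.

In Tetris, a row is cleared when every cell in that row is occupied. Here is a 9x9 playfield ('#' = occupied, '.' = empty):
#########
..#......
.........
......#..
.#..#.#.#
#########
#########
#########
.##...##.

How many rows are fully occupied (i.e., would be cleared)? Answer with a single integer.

Check each row:
  row 0: 0 empty cells -> FULL (clear)
  row 1: 8 empty cells -> not full
  row 2: 9 empty cells -> not full
  row 3: 8 empty cells -> not full
  row 4: 5 empty cells -> not full
  row 5: 0 empty cells -> FULL (clear)
  row 6: 0 empty cells -> FULL (clear)
  row 7: 0 empty cells -> FULL (clear)
  row 8: 5 empty cells -> not full
Total rows cleared: 4

Answer: 4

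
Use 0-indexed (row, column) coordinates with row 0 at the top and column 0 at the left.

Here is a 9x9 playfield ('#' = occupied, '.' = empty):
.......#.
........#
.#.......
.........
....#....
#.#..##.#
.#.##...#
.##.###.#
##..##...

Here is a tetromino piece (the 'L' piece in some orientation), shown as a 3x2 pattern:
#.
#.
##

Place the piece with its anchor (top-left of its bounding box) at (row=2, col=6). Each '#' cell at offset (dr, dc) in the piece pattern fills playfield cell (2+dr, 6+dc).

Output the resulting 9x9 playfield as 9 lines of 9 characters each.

Fill (2+0,6+0) = (2,6)
Fill (2+1,6+0) = (3,6)
Fill (2+2,6+0) = (4,6)
Fill (2+2,6+1) = (4,7)

Answer: .......#.
........#
.#....#..
......#..
....#.##.
#.#..##.#
.#.##...#
.##.###.#
##..##...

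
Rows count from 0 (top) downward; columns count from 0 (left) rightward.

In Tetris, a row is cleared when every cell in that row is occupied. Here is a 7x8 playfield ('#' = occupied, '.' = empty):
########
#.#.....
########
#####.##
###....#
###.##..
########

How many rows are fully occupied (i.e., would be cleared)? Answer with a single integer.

Answer: 3

Derivation:
Check each row:
  row 0: 0 empty cells -> FULL (clear)
  row 1: 6 empty cells -> not full
  row 2: 0 empty cells -> FULL (clear)
  row 3: 1 empty cell -> not full
  row 4: 4 empty cells -> not full
  row 5: 3 empty cells -> not full
  row 6: 0 empty cells -> FULL (clear)
Total rows cleared: 3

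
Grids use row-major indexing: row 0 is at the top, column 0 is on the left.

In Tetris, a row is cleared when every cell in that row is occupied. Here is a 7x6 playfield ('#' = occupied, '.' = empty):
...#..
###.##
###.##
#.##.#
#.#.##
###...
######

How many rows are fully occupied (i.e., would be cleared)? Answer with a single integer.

Check each row:
  row 0: 5 empty cells -> not full
  row 1: 1 empty cell -> not full
  row 2: 1 empty cell -> not full
  row 3: 2 empty cells -> not full
  row 4: 2 empty cells -> not full
  row 5: 3 empty cells -> not full
  row 6: 0 empty cells -> FULL (clear)
Total rows cleared: 1

Answer: 1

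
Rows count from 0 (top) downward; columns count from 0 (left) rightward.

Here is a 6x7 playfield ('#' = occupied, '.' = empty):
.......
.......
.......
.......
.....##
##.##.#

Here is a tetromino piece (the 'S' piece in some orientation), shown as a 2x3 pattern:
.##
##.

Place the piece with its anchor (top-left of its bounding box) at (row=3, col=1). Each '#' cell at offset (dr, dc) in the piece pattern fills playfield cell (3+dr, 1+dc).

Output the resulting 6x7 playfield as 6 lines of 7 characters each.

Answer: .......
.......
.......
..##...
.##..##
##.##.#

Derivation:
Fill (3+0,1+1) = (3,2)
Fill (3+0,1+2) = (3,3)
Fill (3+1,1+0) = (4,1)
Fill (3+1,1+1) = (4,2)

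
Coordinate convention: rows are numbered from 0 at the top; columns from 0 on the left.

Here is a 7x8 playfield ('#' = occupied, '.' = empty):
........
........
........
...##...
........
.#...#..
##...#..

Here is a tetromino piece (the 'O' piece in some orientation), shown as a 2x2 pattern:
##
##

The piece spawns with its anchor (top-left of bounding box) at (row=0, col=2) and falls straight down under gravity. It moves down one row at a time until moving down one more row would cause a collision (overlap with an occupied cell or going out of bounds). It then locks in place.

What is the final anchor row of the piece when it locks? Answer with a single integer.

Answer: 1

Derivation:
Spawn at (row=0, col=2). Try each row:
  row 0: fits
  row 1: fits
  row 2: blocked -> lock at row 1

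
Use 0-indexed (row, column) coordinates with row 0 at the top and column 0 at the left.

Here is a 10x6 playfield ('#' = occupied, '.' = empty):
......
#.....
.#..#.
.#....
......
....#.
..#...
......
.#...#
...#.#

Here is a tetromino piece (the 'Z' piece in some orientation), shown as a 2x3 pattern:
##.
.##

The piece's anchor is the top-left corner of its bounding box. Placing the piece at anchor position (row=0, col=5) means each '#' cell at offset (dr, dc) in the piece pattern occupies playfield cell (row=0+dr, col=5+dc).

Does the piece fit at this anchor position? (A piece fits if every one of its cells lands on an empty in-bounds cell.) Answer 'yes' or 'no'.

Answer: no

Derivation:
Check each piece cell at anchor (0, 5):
  offset (0,0) -> (0,5): empty -> OK
  offset (0,1) -> (0,6): out of bounds -> FAIL
  offset (1,1) -> (1,6): out of bounds -> FAIL
  offset (1,2) -> (1,7): out of bounds -> FAIL
All cells valid: no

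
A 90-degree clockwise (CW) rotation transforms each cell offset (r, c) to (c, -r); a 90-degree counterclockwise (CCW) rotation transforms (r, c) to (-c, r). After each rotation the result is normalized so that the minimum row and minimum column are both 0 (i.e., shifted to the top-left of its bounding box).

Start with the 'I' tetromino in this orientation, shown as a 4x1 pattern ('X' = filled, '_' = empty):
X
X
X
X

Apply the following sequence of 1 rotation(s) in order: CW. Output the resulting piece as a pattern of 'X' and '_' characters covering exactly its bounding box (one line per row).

Start:
X
X
X
X
After rotation 1 (CW):
XXXX

Answer: XXXX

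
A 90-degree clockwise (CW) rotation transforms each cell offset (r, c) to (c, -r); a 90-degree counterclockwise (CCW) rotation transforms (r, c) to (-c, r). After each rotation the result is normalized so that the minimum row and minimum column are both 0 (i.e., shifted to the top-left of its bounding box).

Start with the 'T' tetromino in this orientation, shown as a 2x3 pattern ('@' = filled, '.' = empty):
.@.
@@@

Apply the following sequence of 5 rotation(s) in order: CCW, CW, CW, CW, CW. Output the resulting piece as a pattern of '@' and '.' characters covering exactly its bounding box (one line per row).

Answer: .@
@@
.@

Derivation:
Start:
.@.
@@@
After rotation 1 (CCW):
.@
@@
.@
After rotation 2 (CW):
.@.
@@@
After rotation 3 (CW):
@.
@@
@.
After rotation 4 (CW):
@@@
.@.
After rotation 5 (CW):
.@
@@
.@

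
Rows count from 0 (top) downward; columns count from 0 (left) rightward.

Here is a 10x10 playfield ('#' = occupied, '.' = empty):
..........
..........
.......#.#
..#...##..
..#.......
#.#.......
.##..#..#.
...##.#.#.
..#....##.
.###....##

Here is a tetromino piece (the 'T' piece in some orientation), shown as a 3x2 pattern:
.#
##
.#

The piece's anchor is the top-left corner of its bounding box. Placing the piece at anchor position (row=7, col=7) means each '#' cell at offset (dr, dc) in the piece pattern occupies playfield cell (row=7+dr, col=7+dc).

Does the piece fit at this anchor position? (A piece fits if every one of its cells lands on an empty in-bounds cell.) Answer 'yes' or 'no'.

Check each piece cell at anchor (7, 7):
  offset (0,1) -> (7,8): occupied ('#') -> FAIL
  offset (1,0) -> (8,7): occupied ('#') -> FAIL
  offset (1,1) -> (8,8): occupied ('#') -> FAIL
  offset (2,1) -> (9,8): occupied ('#') -> FAIL
All cells valid: no

Answer: no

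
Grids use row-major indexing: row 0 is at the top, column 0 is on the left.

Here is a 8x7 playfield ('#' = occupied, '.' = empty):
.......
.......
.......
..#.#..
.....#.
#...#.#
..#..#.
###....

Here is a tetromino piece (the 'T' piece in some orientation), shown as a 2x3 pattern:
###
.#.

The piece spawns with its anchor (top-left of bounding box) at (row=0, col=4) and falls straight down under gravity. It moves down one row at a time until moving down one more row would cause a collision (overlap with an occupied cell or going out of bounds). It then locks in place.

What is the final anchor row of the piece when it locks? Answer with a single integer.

Spawn at (row=0, col=4). Try each row:
  row 0: fits
  row 1: fits
  row 2: fits
  row 3: blocked -> lock at row 2

Answer: 2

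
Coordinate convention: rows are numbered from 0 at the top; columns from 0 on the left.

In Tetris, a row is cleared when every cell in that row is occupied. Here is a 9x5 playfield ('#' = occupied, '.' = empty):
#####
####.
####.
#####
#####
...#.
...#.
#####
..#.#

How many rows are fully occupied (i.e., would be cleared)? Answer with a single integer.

Check each row:
  row 0: 0 empty cells -> FULL (clear)
  row 1: 1 empty cell -> not full
  row 2: 1 empty cell -> not full
  row 3: 0 empty cells -> FULL (clear)
  row 4: 0 empty cells -> FULL (clear)
  row 5: 4 empty cells -> not full
  row 6: 4 empty cells -> not full
  row 7: 0 empty cells -> FULL (clear)
  row 8: 3 empty cells -> not full
Total rows cleared: 4

Answer: 4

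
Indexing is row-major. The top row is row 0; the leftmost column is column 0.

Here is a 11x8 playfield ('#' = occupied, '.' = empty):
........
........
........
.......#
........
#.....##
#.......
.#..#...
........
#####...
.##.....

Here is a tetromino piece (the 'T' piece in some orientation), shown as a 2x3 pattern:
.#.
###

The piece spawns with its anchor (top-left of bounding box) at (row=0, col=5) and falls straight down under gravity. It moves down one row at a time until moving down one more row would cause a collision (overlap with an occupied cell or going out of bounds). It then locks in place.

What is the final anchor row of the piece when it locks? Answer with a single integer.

Spawn at (row=0, col=5). Try each row:
  row 0: fits
  row 1: fits
  row 2: blocked -> lock at row 1

Answer: 1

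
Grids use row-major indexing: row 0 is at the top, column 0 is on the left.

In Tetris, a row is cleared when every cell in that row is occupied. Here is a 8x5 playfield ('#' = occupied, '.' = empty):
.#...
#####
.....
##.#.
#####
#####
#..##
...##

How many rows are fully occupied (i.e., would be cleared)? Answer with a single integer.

Answer: 3

Derivation:
Check each row:
  row 0: 4 empty cells -> not full
  row 1: 0 empty cells -> FULL (clear)
  row 2: 5 empty cells -> not full
  row 3: 2 empty cells -> not full
  row 4: 0 empty cells -> FULL (clear)
  row 5: 0 empty cells -> FULL (clear)
  row 6: 2 empty cells -> not full
  row 7: 3 empty cells -> not full
Total rows cleared: 3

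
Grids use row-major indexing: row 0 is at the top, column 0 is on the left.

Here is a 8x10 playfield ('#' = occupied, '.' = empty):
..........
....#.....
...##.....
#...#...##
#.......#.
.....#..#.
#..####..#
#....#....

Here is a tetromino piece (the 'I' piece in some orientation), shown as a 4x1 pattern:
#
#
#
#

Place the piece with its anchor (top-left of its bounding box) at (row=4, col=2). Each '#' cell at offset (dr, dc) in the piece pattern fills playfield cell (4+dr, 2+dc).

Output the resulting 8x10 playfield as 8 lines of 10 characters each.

Fill (4+0,2+0) = (4,2)
Fill (4+1,2+0) = (5,2)
Fill (4+2,2+0) = (6,2)
Fill (4+3,2+0) = (7,2)

Answer: ..........
....#.....
...##.....
#...#...##
#.#.....#.
..#..#..#.
#.#####..#
#.#..#....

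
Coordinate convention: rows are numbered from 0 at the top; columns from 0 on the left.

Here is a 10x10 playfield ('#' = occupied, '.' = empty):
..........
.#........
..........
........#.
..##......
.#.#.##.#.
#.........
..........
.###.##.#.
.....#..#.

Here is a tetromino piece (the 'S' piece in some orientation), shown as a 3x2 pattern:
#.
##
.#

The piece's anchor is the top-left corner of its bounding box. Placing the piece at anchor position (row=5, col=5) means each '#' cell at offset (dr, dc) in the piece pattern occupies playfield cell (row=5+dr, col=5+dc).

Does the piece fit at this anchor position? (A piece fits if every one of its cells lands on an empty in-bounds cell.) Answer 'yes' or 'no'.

Answer: no

Derivation:
Check each piece cell at anchor (5, 5):
  offset (0,0) -> (5,5): occupied ('#') -> FAIL
  offset (1,0) -> (6,5): empty -> OK
  offset (1,1) -> (6,6): empty -> OK
  offset (2,1) -> (7,6): empty -> OK
All cells valid: no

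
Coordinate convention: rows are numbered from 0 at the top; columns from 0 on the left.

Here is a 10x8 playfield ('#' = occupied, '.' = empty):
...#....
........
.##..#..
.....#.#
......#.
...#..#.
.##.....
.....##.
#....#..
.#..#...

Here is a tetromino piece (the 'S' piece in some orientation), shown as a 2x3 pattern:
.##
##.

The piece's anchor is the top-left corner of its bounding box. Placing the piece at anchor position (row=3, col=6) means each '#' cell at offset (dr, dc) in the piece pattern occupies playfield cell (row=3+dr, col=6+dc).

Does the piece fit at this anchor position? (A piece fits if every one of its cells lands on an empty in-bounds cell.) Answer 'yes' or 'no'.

Answer: no

Derivation:
Check each piece cell at anchor (3, 6):
  offset (0,1) -> (3,7): occupied ('#') -> FAIL
  offset (0,2) -> (3,8): out of bounds -> FAIL
  offset (1,0) -> (4,6): occupied ('#') -> FAIL
  offset (1,1) -> (4,7): empty -> OK
All cells valid: no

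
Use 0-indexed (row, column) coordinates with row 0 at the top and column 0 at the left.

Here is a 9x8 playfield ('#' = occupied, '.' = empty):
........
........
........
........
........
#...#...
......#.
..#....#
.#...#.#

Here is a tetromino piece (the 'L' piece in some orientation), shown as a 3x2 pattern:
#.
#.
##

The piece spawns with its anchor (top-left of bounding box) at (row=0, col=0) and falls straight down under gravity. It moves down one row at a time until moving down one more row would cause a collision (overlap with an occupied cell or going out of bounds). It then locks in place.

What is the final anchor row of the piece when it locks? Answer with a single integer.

Answer: 2

Derivation:
Spawn at (row=0, col=0). Try each row:
  row 0: fits
  row 1: fits
  row 2: fits
  row 3: blocked -> lock at row 2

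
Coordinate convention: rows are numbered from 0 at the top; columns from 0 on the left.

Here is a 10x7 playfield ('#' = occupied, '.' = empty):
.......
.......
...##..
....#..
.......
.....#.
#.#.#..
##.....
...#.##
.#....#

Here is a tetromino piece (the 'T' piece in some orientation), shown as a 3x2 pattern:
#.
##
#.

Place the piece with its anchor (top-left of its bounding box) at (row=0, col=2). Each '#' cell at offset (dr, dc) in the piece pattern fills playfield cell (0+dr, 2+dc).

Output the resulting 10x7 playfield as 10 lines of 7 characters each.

Answer: ..#....
..##...
..###..
....#..
.......
.....#.
#.#.#..
##.....
...#.##
.#....#

Derivation:
Fill (0+0,2+0) = (0,2)
Fill (0+1,2+0) = (1,2)
Fill (0+1,2+1) = (1,3)
Fill (0+2,2+0) = (2,2)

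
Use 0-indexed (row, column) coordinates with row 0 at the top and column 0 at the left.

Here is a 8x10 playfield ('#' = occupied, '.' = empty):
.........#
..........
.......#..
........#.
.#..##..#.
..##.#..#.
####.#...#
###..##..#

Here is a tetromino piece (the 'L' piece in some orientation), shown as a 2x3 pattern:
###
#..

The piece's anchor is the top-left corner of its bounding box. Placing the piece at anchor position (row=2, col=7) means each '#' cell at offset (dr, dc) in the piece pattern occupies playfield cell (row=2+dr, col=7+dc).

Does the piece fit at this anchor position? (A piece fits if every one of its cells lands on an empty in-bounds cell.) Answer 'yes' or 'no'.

Check each piece cell at anchor (2, 7):
  offset (0,0) -> (2,7): occupied ('#') -> FAIL
  offset (0,1) -> (2,8): empty -> OK
  offset (0,2) -> (2,9): empty -> OK
  offset (1,0) -> (3,7): empty -> OK
All cells valid: no

Answer: no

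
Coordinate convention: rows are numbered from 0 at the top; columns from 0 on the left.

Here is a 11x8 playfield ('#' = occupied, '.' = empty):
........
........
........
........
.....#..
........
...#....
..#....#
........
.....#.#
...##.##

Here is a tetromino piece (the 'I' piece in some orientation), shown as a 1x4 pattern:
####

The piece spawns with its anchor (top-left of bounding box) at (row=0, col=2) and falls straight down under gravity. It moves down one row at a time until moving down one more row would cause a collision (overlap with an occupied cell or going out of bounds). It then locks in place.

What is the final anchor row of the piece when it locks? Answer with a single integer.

Answer: 3

Derivation:
Spawn at (row=0, col=2). Try each row:
  row 0: fits
  row 1: fits
  row 2: fits
  row 3: fits
  row 4: blocked -> lock at row 3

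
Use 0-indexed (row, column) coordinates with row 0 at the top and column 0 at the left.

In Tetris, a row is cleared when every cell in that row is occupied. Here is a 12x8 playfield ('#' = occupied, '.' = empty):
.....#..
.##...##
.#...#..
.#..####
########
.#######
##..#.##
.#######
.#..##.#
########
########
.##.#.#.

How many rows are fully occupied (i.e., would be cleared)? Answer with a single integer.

Check each row:
  row 0: 7 empty cells -> not full
  row 1: 4 empty cells -> not full
  row 2: 6 empty cells -> not full
  row 3: 3 empty cells -> not full
  row 4: 0 empty cells -> FULL (clear)
  row 5: 1 empty cell -> not full
  row 6: 3 empty cells -> not full
  row 7: 1 empty cell -> not full
  row 8: 4 empty cells -> not full
  row 9: 0 empty cells -> FULL (clear)
  row 10: 0 empty cells -> FULL (clear)
  row 11: 4 empty cells -> not full
Total rows cleared: 3

Answer: 3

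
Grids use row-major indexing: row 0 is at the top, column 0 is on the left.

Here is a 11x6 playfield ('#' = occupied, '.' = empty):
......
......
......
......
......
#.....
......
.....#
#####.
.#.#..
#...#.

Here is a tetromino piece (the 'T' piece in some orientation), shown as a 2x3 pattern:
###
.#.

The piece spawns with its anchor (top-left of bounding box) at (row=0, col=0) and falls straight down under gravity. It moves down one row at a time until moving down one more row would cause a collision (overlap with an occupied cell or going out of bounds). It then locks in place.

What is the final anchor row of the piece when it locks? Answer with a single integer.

Answer: 4

Derivation:
Spawn at (row=0, col=0). Try each row:
  row 0: fits
  row 1: fits
  row 2: fits
  row 3: fits
  row 4: fits
  row 5: blocked -> lock at row 4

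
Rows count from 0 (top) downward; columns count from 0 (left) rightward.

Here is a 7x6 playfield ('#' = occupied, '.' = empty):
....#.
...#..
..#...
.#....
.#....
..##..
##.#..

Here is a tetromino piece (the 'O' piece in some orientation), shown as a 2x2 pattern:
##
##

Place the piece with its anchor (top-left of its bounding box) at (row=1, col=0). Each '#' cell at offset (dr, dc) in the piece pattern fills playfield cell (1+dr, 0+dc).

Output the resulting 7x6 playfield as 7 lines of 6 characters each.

Fill (1+0,0+0) = (1,0)
Fill (1+0,0+1) = (1,1)
Fill (1+1,0+0) = (2,0)
Fill (1+1,0+1) = (2,1)

Answer: ....#.
##.#..
###...
.#....
.#....
..##..
##.#..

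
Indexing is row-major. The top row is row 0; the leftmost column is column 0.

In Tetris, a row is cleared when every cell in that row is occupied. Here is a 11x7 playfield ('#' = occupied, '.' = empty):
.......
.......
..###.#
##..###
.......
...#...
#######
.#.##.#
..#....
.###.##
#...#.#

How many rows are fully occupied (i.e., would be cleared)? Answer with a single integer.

Answer: 1

Derivation:
Check each row:
  row 0: 7 empty cells -> not full
  row 1: 7 empty cells -> not full
  row 2: 3 empty cells -> not full
  row 3: 2 empty cells -> not full
  row 4: 7 empty cells -> not full
  row 5: 6 empty cells -> not full
  row 6: 0 empty cells -> FULL (clear)
  row 7: 3 empty cells -> not full
  row 8: 6 empty cells -> not full
  row 9: 2 empty cells -> not full
  row 10: 4 empty cells -> not full
Total rows cleared: 1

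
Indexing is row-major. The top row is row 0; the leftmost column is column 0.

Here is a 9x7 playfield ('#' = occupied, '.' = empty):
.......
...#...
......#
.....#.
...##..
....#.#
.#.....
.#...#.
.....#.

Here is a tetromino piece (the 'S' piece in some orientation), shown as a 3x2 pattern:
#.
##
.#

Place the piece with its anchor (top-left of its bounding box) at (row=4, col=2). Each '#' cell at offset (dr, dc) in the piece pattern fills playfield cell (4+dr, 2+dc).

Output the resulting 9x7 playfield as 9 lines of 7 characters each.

Answer: .......
...#...
......#
.....#.
..###..
..###.#
.#.#...
.#...#.
.....#.

Derivation:
Fill (4+0,2+0) = (4,2)
Fill (4+1,2+0) = (5,2)
Fill (4+1,2+1) = (5,3)
Fill (4+2,2+1) = (6,3)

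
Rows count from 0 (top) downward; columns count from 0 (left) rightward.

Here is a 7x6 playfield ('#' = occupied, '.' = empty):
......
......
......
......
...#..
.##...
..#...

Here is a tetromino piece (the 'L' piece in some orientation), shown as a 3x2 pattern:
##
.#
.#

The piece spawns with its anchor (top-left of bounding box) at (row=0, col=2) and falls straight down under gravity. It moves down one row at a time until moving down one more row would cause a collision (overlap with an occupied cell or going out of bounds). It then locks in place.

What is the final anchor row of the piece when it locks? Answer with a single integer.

Answer: 1

Derivation:
Spawn at (row=0, col=2). Try each row:
  row 0: fits
  row 1: fits
  row 2: blocked -> lock at row 1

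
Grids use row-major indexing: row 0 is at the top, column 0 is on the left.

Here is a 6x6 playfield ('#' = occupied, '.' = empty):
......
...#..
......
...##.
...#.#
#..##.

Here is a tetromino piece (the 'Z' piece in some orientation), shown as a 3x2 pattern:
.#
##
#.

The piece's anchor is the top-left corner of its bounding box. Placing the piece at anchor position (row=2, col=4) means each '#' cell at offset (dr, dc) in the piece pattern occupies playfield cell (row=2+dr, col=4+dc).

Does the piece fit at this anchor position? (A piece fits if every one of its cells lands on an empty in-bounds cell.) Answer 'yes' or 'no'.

Answer: no

Derivation:
Check each piece cell at anchor (2, 4):
  offset (0,1) -> (2,5): empty -> OK
  offset (1,0) -> (3,4): occupied ('#') -> FAIL
  offset (1,1) -> (3,5): empty -> OK
  offset (2,0) -> (4,4): empty -> OK
All cells valid: no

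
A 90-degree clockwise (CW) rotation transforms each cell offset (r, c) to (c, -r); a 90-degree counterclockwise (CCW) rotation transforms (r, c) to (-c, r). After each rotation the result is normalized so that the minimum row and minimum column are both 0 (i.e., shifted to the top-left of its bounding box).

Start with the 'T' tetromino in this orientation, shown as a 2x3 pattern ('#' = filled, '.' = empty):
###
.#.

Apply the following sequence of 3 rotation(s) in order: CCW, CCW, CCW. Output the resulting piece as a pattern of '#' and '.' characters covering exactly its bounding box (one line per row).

Start:
###
.#.
After rotation 1 (CCW):
#.
##
#.
After rotation 2 (CCW):
.#.
###
After rotation 3 (CCW):
.#
##
.#

Answer: .#
##
.#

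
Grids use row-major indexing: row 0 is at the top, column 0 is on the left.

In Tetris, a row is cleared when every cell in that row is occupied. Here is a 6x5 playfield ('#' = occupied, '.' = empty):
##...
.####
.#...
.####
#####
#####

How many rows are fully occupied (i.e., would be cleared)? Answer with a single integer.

Check each row:
  row 0: 3 empty cells -> not full
  row 1: 1 empty cell -> not full
  row 2: 4 empty cells -> not full
  row 3: 1 empty cell -> not full
  row 4: 0 empty cells -> FULL (clear)
  row 5: 0 empty cells -> FULL (clear)
Total rows cleared: 2

Answer: 2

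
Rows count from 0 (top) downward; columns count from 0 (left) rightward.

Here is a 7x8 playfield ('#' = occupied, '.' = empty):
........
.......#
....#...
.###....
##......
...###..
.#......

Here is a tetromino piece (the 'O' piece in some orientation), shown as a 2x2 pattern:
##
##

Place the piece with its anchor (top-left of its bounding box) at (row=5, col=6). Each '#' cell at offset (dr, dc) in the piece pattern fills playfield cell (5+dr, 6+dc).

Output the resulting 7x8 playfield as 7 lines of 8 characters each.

Fill (5+0,6+0) = (5,6)
Fill (5+0,6+1) = (5,7)
Fill (5+1,6+0) = (6,6)
Fill (5+1,6+1) = (6,7)

Answer: ........
.......#
....#...
.###....
##......
...#####
.#....##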